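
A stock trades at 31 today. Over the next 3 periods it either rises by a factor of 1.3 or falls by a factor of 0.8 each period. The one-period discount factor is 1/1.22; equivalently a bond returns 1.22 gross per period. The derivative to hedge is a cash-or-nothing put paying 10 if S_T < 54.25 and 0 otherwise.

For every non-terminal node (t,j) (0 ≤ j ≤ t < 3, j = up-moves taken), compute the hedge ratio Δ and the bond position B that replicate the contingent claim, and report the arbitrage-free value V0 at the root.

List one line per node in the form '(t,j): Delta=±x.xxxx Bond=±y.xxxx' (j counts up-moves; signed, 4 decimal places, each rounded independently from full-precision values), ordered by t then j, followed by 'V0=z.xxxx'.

(0,0): Delta=-0.3058 Bond=11.7243
(1,0): Delta=0.0000 Bond=6.7186
(1,1): Delta=-0.3417 Bond=15.7485
(2,0): Delta=0.0000 Bond=8.1967
(2,1): Delta=0.0000 Bond=8.1967
(2,2): Delta=-0.3818 Bond=21.3115
V0=2.2430

Under the risk-neutral measure, an up-move has probability p* = (R−d)/(u−d) = 0.8400 and values discount at R = 1.22.
Terminal values V(3,·): V(3,0)=10.0000, V(3,1)=10.0000, V(3,2)=10.0000, V(3,3)=0.0000
(2,0): S=19.8400. Δ = (V_up−V_dn)/(S_up−S_dn) = (10.0000−10.0000)/(25.7920−15.8720) = 0.0000. V = [p*·10.0000 + (1−p*)·10.0000]/1.22 = 8.1967. B = V − Δ·S = 8.1967.
(2,1): S=32.2400. Δ = (V_up−V_dn)/(S_up−S_dn) = (10.0000−10.0000)/(41.9120−25.7920) = 0.0000. V = [p*·10.0000 + (1−p*)·10.0000]/1.22 = 8.1967. B = V − Δ·S = 8.1967.
(2,2): S=52.3900. Δ = (V_up−V_dn)/(S_up−S_dn) = (0.0000−10.0000)/(68.1070−41.9120) = -0.3818. V = [p*·0.0000 + (1−p*)·10.0000]/1.22 = 1.3115. B = V − Δ·S = 21.3115.
(1,0): S=24.8000. Δ = (V_up−V_dn)/(S_up−S_dn) = (8.1967−8.1967)/(32.2400−19.8400) = 0.0000. V = [p*·8.1967 + (1−p*)·8.1967]/1.22 = 6.7186. B = V − Δ·S = 6.7186.
(1,1): S=40.3000. Δ = (V_up−V_dn)/(S_up−S_dn) = (1.3115−8.1967)/(52.3900−32.2400) = -0.3417. V = [p*·1.3115 + (1−p*)·8.1967]/1.22 = 1.9780. B = V − Δ·S = 15.7485.
(0,0): S=31.0000. Δ = (V_up−V_dn)/(S_up−S_dn) = (1.9780−6.7186)/(40.3000−24.8000) = -0.3058. V = [p*·1.9780 + (1−p*)·6.7186]/1.22 = 2.2430. B = V − Δ·S = 11.7243.
The time-0 hedge costs 2.2430, which is the no-arbitrage price.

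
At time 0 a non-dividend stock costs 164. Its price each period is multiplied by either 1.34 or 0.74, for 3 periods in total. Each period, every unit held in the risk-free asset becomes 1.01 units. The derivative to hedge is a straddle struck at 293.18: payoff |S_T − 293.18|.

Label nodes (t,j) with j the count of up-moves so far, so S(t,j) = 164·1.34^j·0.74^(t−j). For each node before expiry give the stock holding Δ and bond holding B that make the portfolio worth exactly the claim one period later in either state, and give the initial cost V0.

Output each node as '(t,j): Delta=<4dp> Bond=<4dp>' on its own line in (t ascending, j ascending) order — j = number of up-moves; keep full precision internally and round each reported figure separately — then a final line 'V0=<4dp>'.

Since d<R<u, set p* = (R−d)/(u−d) = 0.4500; price each node as the discounted p*-expectation of its children.
Terminal payoffs: V(3,0)=226.7233, V(3,1)=172.8394, V(3,2)=75.2660, V(3,3)=101.4211
Node (2,0) S=89.8064: V=(p*·172.8394+(1−p*)·226.7233)/1.01=200.4708; Δ=(172.8394−226.7233)/(120.3406−66.4567)=-1.0000; B=V−Δ·S=290.2772
Node (2,1) S=162.6224: V=(p*·75.2660+(1−p*)·172.8394)/1.01=127.6548; Δ=(75.2660−172.8394)/(217.9140−120.3406)=-1.0000; B=V−Δ·S=290.2772
Node (2,2) S=294.4784: V=(p*·101.4211+(1−p*)·75.2660)/1.01=86.1740; Δ=(101.4211−75.2660)/(394.6011−217.9140)=0.1480; B=V−Δ·S=42.5822
Node (1,0) S=121.3600: V=(p*·127.6548+(1−p*)·200.4708)/1.01=166.0432; Δ=(127.6548−200.4708)/(162.6224−89.8064)=-1.0000; B=V−Δ·S=287.4032
Node (1,1) S=219.7600: V=(p*·86.1740+(1−p*)·127.6548)/1.01=107.9094; Δ=(86.1740−127.6548)/(294.4784−162.6224)=-0.3146; B=V−Δ·S=177.0440
Node (0,0) S=164.0000: V=(p*·107.9094+(1−p*)·166.0432)/1.01=138.4980; Δ=(107.9094−166.0432)/(219.7600−121.3600)=-0.5908; B=V−Δ·S=235.3877
The time-0 hedge costs 138.4980, which is the no-arbitrage price.

(0,0): Delta=-0.5908 Bond=235.3877
(1,0): Delta=-1.0000 Bond=287.4032
(1,1): Delta=-0.3146 Bond=177.0440
(2,0): Delta=-1.0000 Bond=290.2772
(2,1): Delta=-1.0000 Bond=290.2772
(2,2): Delta=0.1480 Bond=42.5822
V0=138.4980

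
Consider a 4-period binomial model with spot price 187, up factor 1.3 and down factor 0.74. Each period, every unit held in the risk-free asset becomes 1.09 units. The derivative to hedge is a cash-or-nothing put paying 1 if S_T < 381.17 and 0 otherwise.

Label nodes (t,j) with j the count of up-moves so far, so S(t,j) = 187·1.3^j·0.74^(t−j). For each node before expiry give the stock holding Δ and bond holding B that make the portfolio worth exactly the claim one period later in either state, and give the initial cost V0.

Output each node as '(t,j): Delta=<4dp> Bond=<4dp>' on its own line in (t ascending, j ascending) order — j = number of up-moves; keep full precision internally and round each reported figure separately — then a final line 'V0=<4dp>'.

(0,0): Delta=-0.0018 Bond=0.9370
(1,0): Delta=0.0000 Bond=0.7722
(1,1): Delta=-0.0024 Bond=1.1708
(2,0): Delta=0.0000 Bond=0.8417
(2,1): Delta=0.0000 Bond=0.8417
(2,2): Delta=-0.0032 Bond=1.5368
(3,0): Delta=0.0000 Bond=0.9174
(3,1): Delta=0.0000 Bond=0.9174
(3,2): Delta=0.0000 Bond=0.9174
(3,3): Delta=-0.0043 Bond=2.1298
V0=0.6003

Since d<R<u, set p* = (R−d)/(u−d) = 0.6250; price each node as the discounted p*-expectation of its children.
Terminal payoffs: V(4,0)=1.0000, V(4,1)=1.0000, V(4,2)=1.0000, V(4,3)=1.0000, V(4,4)=0.0000
Node (3,0) S=75.7769: V=(p*·1.0000+(1−p*)·1.0000)/1.09=0.9174; Δ=(1.0000−1.0000)/(98.5100−56.0749)=0.0000; B=V−Δ·S=0.9174
Node (3,1) S=133.1216: V=(p*·1.0000+(1−p*)·1.0000)/1.09=0.9174; Δ=(1.0000−1.0000)/(173.0580−98.5100)=0.0000; B=V−Δ·S=0.9174
Node (3,2) S=233.8622: V=(p*·1.0000+(1−p*)·1.0000)/1.09=0.9174; Δ=(1.0000−1.0000)/(304.0209−173.0580)=0.0000; B=V−Δ·S=0.9174
Node (3,3) S=410.8390: V=(p*·0.0000+(1−p*)·1.0000)/1.09=0.3440; Δ=(0.0000−1.0000)/(534.0907−304.0209)=-0.0043; B=V−Δ·S=2.1298
Node (2,0) S=102.4012: V=(p*·0.9174+(1−p*)·0.9174)/1.09=0.8417; Δ=(0.9174−0.9174)/(133.1216−75.7769)=0.0000; B=V−Δ·S=0.8417
Node (2,1) S=179.8940: V=(p*·0.9174+(1−p*)·0.9174)/1.09=0.8417; Δ=(0.9174−0.9174)/(233.8622−133.1216)=0.0000; B=V−Δ·S=0.8417
Node (2,2) S=316.0300: V=(p*·0.3440+(1−p*)·0.9174)/1.09=0.5129; Δ=(0.3440−0.9174)/(410.8390−233.8622)=-0.0032; B=V−Δ·S=1.5368
Node (1,0) S=138.3800: V=(p*·0.8417+(1−p*)·0.8417)/1.09=0.7722; Δ=(0.8417−0.8417)/(179.8940−102.4012)=0.0000; B=V−Δ·S=0.7722
Node (1,1) S=243.1000: V=(p*·0.5129+(1−p*)·0.8417)/1.09=0.5837; Δ=(0.5129−0.8417)/(316.0300−179.8940)=-0.0024; B=V−Δ·S=1.1708
Node (0,0) S=187.0000: V=(p*·0.5837+(1−p*)·0.7722)/1.09=0.6003; Δ=(0.5837−0.7722)/(243.1000−138.3800)=-0.0018; B=V−Δ·S=0.9370
The time-0 hedge costs 0.6003, which is the no-arbitrage price.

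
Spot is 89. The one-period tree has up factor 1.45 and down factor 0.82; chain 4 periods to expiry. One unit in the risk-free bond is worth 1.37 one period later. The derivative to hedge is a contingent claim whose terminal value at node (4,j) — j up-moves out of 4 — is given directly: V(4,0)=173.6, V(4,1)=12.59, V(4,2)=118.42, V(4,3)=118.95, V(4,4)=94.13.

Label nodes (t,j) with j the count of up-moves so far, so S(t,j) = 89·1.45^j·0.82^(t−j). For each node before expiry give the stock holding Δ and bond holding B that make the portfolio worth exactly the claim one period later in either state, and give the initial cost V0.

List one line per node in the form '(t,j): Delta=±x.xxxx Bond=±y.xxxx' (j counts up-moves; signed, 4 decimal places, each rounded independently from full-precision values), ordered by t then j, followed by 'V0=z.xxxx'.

Risk-neutral probability p* = (R−d)/(u−d) = (1.37−0.82)/(1.45−0.82) = 0.8730.
Terminal values V(4,·): V(4,0)=173.6000, V(4,1)=12.5900, V(4,2)=118.4200, V(4,3)=118.9500, V(4,4)=94.1300
(3,0): S=49.0718. Δ = (V_up−V_dn)/(S_up−S_dn) = (12.5900−173.6000)/(71.1540−40.2388) = -5.2081. V = [p*·12.5900 + (1−p*)·173.6000]/1.37 = 24.1137. B = V − Δ·S = 279.6851.
(3,1): S=86.7732. Δ = (V_up−V_dn)/(S_up−S_dn) = (118.4200−12.5900)/(125.8212−71.1540) = 1.9359. V = [p*·118.4200 + (1−p*)·12.5900]/1.37 = 76.6287. B = V − Δ·S = -91.3555.
(3,2): S=153.4404. Δ = (V_up−V_dn)/(S_up−S_dn) = (118.9500−118.4200)/(222.4887−125.8212) = 0.0055. V = [p*·118.9500 + (1−p*)·118.4200]/1.37 = 86.7757. B = V − Δ·S = 85.9344.
(3,3): S=271.3276. Δ = (V_up−V_dn)/(S_up−S_dn) = (94.1300−118.9500)/(393.4251−222.4887) = -0.1452. V = [p*·94.1300 + (1−p*)·118.9500]/1.37 = 71.0086. B = V − Δ·S = 110.4054.
(2,0): S=59.8436. Δ = (V_up−V_dn)/(S_up−S_dn) = (76.6287−24.1137)/(86.7732−49.0718) = 1.3929. V = [p*·76.6287 + (1−p*)·24.1137]/1.37 = 51.0658. B = V − Δ·S = -32.2914.
(2,1): S=105.8210. Δ = (V_up−V_dn)/(S_up−S_dn) = (86.7757−76.6287)/(153.4404−86.7732) = 0.1522. V = [p*·86.7757 + (1−p*)·76.6287]/1.37 = 62.3994. B = V − Δ·S = 46.2930.
(2,2): S=187.1225. Δ = (V_up−V_dn)/(S_up−S_dn) = (71.0086−86.7757)/(271.3276−153.4404) = -0.1337. V = [p*·71.0086 + (1−p*)·86.7757]/1.37 = 53.2925. B = V − Δ·S = 78.3197.
(1,0): S=72.9800. Δ = (V_up−V_dn)/(S_up−S_dn) = (62.3994−51.0658)/(105.8210−59.8436) = 0.2465. V = [p*·62.3994 + (1−p*)·51.0658]/1.37 = 44.4965. B = V − Δ·S = 26.5066.
(1,1): S=129.0500. Δ = (V_up−V_dn)/(S_up−S_dn) = (53.2925−62.3994)/(187.1225−105.8210) = -0.1120. V = [p*·53.2925 + (1−p*)·62.3994]/1.37 = 39.7438. B = V − Δ·S = 54.1991.
(0,0): S=89.0000. Δ = (V_up−V_dn)/(S_up−S_dn) = (39.7438−44.4965)/(129.0500−72.9800) = -0.0848. V = [p*·39.7438 + (1−p*)·44.4965]/1.37 = 29.4506. B = V − Δ·S = 36.9946.
Root portfolio cost Δ·89+B reproduces V0=29.4506.

(0,0): Delta=-0.0848 Bond=36.9946
(1,0): Delta=0.2465 Bond=26.5066
(1,1): Delta=-0.1120 Bond=54.1991
(2,0): Delta=1.3929 Bond=-32.2914
(2,1): Delta=0.1522 Bond=46.2930
(2,2): Delta=-0.1337 Bond=78.3197
(3,0): Delta=-5.2081 Bond=279.6851
(3,1): Delta=1.9359 Bond=-91.3555
(3,2): Delta=0.0055 Bond=85.9344
(3,3): Delta=-0.1452 Bond=110.4054
V0=29.4506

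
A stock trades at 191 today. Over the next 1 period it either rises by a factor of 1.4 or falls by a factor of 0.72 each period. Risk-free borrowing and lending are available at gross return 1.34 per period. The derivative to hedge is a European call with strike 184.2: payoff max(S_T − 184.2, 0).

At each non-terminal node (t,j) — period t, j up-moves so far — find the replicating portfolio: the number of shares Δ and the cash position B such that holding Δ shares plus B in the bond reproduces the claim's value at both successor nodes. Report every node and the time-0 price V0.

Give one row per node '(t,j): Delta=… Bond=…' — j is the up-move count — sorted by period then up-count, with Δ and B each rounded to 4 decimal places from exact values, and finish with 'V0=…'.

The replicating-portfolio and risk-neutral prices coincide; use p* = (1.34−0.72)/(1.4−0.72) = 0.9118 for the latter.
Terminal payoffs: V(1,0)=0.0000, V(1,1)=83.2000
  t=0,j=0: stock 191.0000 → up 267.4000 (V=83.2000), down 137.5200 (V=0.0000). Price 56.6111; hedge Δ=0.6406, bond B=-65.7419.
Each (Δ,B) replicates both successor values, so the strategy is self-financing and V0 is arbitrage-free.

(0,0): Delta=0.6406 Bond=-65.7419
V0=56.6111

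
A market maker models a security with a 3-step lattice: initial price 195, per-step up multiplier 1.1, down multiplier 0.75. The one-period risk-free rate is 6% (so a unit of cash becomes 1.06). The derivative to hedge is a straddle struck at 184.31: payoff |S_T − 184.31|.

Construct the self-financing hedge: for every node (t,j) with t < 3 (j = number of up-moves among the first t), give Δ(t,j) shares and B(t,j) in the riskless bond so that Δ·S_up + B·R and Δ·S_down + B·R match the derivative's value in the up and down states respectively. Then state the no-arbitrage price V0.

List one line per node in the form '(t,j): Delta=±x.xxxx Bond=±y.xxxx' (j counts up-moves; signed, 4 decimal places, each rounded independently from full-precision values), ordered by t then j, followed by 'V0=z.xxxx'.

Risk-neutral probability p* = (R−d)/(u−d) = (1.06−0.75)/(1.1−0.75) = 0.8857.
Terminal payoffs: V(3,0)=102.0444, V(3,1)=63.6537, V(3,2)=7.3475, V(3,3)=75.2350
  t=2,j=0: stock 109.6875 → up 120.6563 (V=63.6537), down 82.2656 (V=102.0444). Price 64.1899; hedge Δ=-1.0000, bond B=173.8774.
  t=2,j=1: stock 160.8750 → up 176.9625 (V=7.3475), down 120.6563 (V=63.6537). Price 13.0024; hedge Δ=-1.0000, bond B=173.8774.
  t=2,j=2: stock 235.9500 → up 259.5450 (V=75.2350), down 176.9625 (V=7.3475). Price 63.6570; hedge Δ=0.8221, bond B=-130.3073.
  t=1,j=0: stock 146.2500 → up 160.8750 (V=13.0024), down 109.6875 (V=64.1899). Price 17.7852; hedge Δ=-1.0000, bond B=164.0352.
  t=1,j=1: stock 214.5000 → up 235.9500 (V=63.6570), down 160.8750 (V=13.0024). Price 54.5924; hedge Δ=0.6747, bond B=-90.1352.
  t=0,j=0: stock 195.0000 → up 214.5000 (V=54.5924), down 146.2500 (V=17.7852). Price 47.5338; hedge Δ=0.5393, bond B=-57.6294.
The time-0 hedge costs 47.5338, which is the no-arbitrage price.

(0,0): Delta=0.5393 Bond=-57.6294
(1,0): Delta=-1.0000 Bond=164.0352
(1,1): Delta=0.6747 Bond=-90.1352
(2,0): Delta=-1.0000 Bond=173.8774
(2,1): Delta=-1.0000 Bond=173.8774
(2,2): Delta=0.8221 Bond=-130.3073
V0=47.5338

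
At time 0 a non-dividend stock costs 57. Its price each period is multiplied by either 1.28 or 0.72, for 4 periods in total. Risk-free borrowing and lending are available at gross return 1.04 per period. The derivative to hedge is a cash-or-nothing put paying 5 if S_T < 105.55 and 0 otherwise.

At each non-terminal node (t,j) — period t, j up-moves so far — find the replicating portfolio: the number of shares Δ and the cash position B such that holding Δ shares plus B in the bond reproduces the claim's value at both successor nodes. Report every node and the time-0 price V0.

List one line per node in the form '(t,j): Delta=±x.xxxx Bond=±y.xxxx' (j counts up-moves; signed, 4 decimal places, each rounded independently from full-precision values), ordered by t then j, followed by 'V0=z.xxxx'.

Under the risk-neutral measure, an up-move has probability p* = (R−d)/(u−d) = 0.5714 and values discount at R = 1.04.
At expiry t=4: V(4,0)=5.0000, V(4,1)=5.0000, V(4,2)=5.0000, V(4,3)=5.0000, V(4,4)=0.0000
  t=3,j=0: stock 21.2751 → up 27.2322 (V=5.0000), down 15.3181 (V=5.0000). Price 4.8077; hedge Δ=0.0000, bond B=4.8077.
  t=3,j=1: stock 37.8225 → up 48.4128 (V=5.0000), down 27.2322 (V=5.0000). Price 4.8077; hedge Δ=0.0000, bond B=4.8077.
  t=3,j=2: stock 67.2399 → up 86.0671 (V=5.0000), down 48.4128 (V=5.0000). Price 4.8077; hedge Δ=0.0000, bond B=4.8077.
  t=3,j=3: stock 119.5377 → up 153.0082 (V=0.0000), down 86.0671 (V=5.0000). Price 2.0604; hedge Δ=-0.0747, bond B=10.9890.
  t=2,j=0: stock 29.5488 → up 37.8225 (V=4.8077), down 21.2751 (V=4.8077). Price 4.6228; hedge Δ=0.0000, bond B=4.6228.
  t=2,j=1: stock 52.5312 → up 67.2399 (V=4.8077), down 37.8225 (V=4.8077). Price 4.6228; hedge Δ=0.0000, bond B=4.6228.
  t=2,j=2: stock 93.3888 → up 119.5377 (V=2.0604), down 67.2399 (V=4.8077). Price 3.1133; hedge Δ=-0.0525, bond B=8.0191.
  t=1,j=0: stock 41.0400 → up 52.5312 (V=4.6228), down 29.5488 (V=4.6228). Price 4.4450; hedge Δ=0.0000, bond B=4.4450.
  t=1,j=1: stock 72.9600 → up 93.3888 (V=3.1133), down 52.5312 (V=4.6228). Price 3.6156; hedge Δ=-0.0369, bond B=6.3111.
  t=0,j=0: stock 57.0000 → up 72.9600 (V=3.6156), down 41.0400 (V=4.4450). Price 3.8183; hedge Δ=-0.0260, bond B=5.2994.
Root portfolio cost Δ·57+B reproduces V0=3.8183.

(0,0): Delta=-0.0260 Bond=5.2994
(1,0): Delta=0.0000 Bond=4.4450
(1,1): Delta=-0.0369 Bond=6.3111
(2,0): Delta=0.0000 Bond=4.6228
(2,1): Delta=0.0000 Bond=4.6228
(2,2): Delta=-0.0525 Bond=8.0191
(3,0): Delta=0.0000 Bond=4.8077
(3,1): Delta=0.0000 Bond=4.8077
(3,2): Delta=0.0000 Bond=4.8077
(3,3): Delta=-0.0747 Bond=10.9890
V0=3.8183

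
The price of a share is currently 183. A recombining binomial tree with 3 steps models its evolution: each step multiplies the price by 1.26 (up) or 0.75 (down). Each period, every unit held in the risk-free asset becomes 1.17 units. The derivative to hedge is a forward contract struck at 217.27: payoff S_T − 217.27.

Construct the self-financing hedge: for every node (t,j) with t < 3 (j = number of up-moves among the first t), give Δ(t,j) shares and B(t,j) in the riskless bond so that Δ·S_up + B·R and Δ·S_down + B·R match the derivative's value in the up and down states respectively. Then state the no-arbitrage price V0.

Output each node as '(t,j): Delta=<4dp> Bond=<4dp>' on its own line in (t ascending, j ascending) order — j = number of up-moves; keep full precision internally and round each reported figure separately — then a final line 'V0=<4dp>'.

(0,0): Delta=1.0000 Bond=-135.6570
(1,0): Delta=1.0000 Bond=-158.7187
(1,1): Delta=1.0000 Bond=-158.7187
(2,0): Delta=1.0000 Bond=-185.7009
(2,1): Delta=1.0000 Bond=-185.7009
(2,2): Delta=1.0000 Bond=-185.7009
V0=47.3430

Under the risk-neutral measure, an up-move has probability p* = (R−d)/(u−d) = 0.8235 and values discount at R = 1.17.
Payoff layer (t=3): V(3,0)=-140.0669, V(3,1)=-87.5687, V(3,2)=0.6281, V(3,3)=148.7988
Node (2,0) S=102.9375: V=(p*·-87.5687+(1−p*)·-140.0669)/1.17=-82.7634; Δ=(-87.5687−-140.0669)/(129.7012−77.2031)=1.0000; B=V−Δ·S=-185.7009
Node (2,1) S=172.9350: V=(p*·0.6281+(1−p*)·-87.5687)/1.17=-12.7659; Δ=(0.6281−-87.5687)/(217.8981−129.7013)=1.0000; B=V−Δ·S=-185.7009
Node (2,2) S=290.5308: V=(p*·148.7988+(1−p*)·0.6281)/1.17=104.8299; Δ=(148.7988−0.6281)/(366.0688−217.8981)=1.0000; B=V−Δ·S=-185.7009
Node (1,0) S=137.2500: V=(p*·-12.7659+(1−p*)·-82.7634)/1.17=-21.4687; Δ=(-12.7659−-82.7634)/(172.9350−102.9375)=1.0000; B=V−Δ·S=-158.7187
Node (1,1) S=230.5800: V=(p*·104.8299+(1−p*)·-12.7659)/1.17=71.8613; Δ=(104.8299−-12.7659)/(290.5308−172.9350)=1.0000; B=V−Δ·S=-158.7187
Node (0,0) S=183.0000: V=(p*·71.8613+(1−p*)·-21.4687)/1.17=47.3430; Δ=(71.8613−-21.4687)/(230.5800−137.2500)=1.0000; B=V−Δ·S=-135.6570
Self-financing check: at every node Δ·S+B equals the discounted successor values.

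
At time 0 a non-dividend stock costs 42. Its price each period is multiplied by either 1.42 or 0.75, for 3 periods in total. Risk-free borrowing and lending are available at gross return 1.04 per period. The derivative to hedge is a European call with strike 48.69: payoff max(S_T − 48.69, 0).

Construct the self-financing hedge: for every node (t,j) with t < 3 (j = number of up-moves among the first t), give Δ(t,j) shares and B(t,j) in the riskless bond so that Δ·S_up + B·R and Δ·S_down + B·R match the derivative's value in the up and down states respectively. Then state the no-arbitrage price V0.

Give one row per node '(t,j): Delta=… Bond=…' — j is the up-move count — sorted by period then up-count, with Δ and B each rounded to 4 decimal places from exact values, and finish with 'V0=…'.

(0,0): Delta=0.5884 Bond=-15.3535
(1,0): Delta=0.2924 Bond=-6.6418
(1,1): Delta=0.7933 Bond=-28.1878
(2,0): Delta=0.0000 Bond=0.0000
(2,1): Delta=0.4947 Bond=-15.9586
(2,2): Delta=1.0000 Bond=-46.8173
V0=9.3609

Under the risk-neutral measure, an up-move has probability p* = (R−d)/(u−d) = 0.4328 and values discount at R = 1.04.
Terminal values V(3,·): V(3,0)=0.0000, V(3,1)=0.0000, V(3,2)=14.8266, V(3,3)=71.5681
  t=2,j=0: stock 23.6250 → up 33.5475 (V=0.0000), down 17.7188 (V=0.0000). Price 0.0000; hedge Δ=0.0000, bond B=0.0000.
  t=2,j=1: stock 44.7300 → up 63.5166 (V=14.8266), down 33.5475 (V=0.0000). Price 6.1707; hedge Δ=0.4947, bond B=-15.9586.
  t=2,j=2: stock 84.6888 → up 120.2581 (V=71.5681), down 63.5166 (V=14.8266). Price 37.8715; hedge Δ=1.0000, bond B=-46.8173.
  t=1,j=0: stock 31.5000 → up 44.7300 (V=6.1707), down 23.6250 (V=0.0000). Price 2.5682; hedge Δ=0.2924, bond B=-6.6418.
  t=1,j=1: stock 59.6400 → up 84.6888 (V=37.8715), down 44.7300 (V=6.1707). Price 19.1268; hedge Δ=0.7933, bond B=-28.1878.
  t=0,j=0: stock 42.0000 → up 59.6400 (V=19.1268), down 31.5000 (V=2.5682). Price 9.3609; hedge Δ=0.5884, bond B=-15.3535.
Self-financing check: at every node Δ·S+B equals the discounted successor values.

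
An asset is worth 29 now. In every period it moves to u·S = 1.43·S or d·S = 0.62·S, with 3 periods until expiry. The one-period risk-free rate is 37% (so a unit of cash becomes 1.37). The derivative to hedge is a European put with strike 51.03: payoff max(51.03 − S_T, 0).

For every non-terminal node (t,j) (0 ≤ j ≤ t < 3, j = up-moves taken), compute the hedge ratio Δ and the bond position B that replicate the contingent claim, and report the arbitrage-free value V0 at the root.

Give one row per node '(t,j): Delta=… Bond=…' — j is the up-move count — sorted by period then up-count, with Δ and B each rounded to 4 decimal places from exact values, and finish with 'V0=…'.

The replicating-portfolio and risk-neutral prices coincide; use p* = (1.37−0.62)/(1.43−0.62) = 0.9259 for the latter.
Terminal payoffs: V(3,0)=44.1185, V(3,1)=35.0889, V(3,2)=14.2627, V(3,3)=0.0000
  t=2,j=0: stock 11.1476 → up 15.9411 (V=35.0889), down 6.9115 (V=44.1185). Price 26.1006; hedge Δ=-1.0000, bond B=37.2482.
  t=2,j=1: stock 25.7114 → up 36.7673 (V=14.2627), down 15.9411 (V=35.0889). Price 11.5368; hedge Δ=-1.0000, bond B=37.2482.
  t=2,j=2: stock 59.3021 → up 84.8020 (V=0.0000), down 36.7673 (V=14.2627). Price 0.7712; hedge Δ=-0.2969, bond B=18.3794.
  t=1,j=0: stock 17.9800 → up 25.7114 (V=11.5368), down 11.1476 (V=26.1006). Price 9.2084; hedge Δ=-1.0000, bond B=27.1884.
  t=1,j=1: stock 41.4700 → up 59.3021 (V=0.7712), down 25.7114 (V=11.5368). Price 1.1450; hedge Δ=-0.3205, bond B=14.4359.
  t=0,j=0: stock 29.0000 → up 41.4700 (V=1.1450), down 17.9800 (V=9.2084). Price 1.2717; hedge Δ=-0.3433, bond B=11.2266.
The time-0 hedge costs 1.2717, which is the no-arbitrage price.

(0,0): Delta=-0.3433 Bond=11.2266
(1,0): Delta=-1.0000 Bond=27.1884
(1,1): Delta=-0.3205 Bond=14.4359
(2,0): Delta=-1.0000 Bond=37.2482
(2,1): Delta=-1.0000 Bond=37.2482
(2,2): Delta=-0.2969 Bond=18.3794
V0=1.2717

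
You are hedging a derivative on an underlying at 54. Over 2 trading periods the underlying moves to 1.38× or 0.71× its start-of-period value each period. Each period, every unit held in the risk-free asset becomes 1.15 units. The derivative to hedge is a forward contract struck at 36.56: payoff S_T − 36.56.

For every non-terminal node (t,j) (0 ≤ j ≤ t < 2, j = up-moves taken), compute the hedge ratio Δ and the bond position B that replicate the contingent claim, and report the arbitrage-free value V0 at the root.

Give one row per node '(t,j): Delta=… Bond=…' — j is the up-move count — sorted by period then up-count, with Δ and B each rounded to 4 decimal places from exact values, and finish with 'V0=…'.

(0,0): Delta=1.0000 Bond=-27.6446
(1,0): Delta=1.0000 Bond=-31.7913
(1,1): Delta=1.0000 Bond=-31.7913
V0=26.3554

Risk-neutral probability p* = (R−d)/(u−d) = (1.15−0.71)/(1.38−0.71) = 0.6567.
Terminal payoffs: V(2,0)=-9.3386, V(2,1)=16.3492, V(2,2)=66.2776
  t=1,j=0: stock 38.3400 → up 52.9092 (V=16.3492), down 27.2214 (V=-9.3386). Price 6.5487; hedge Δ=1.0000, bond B=-31.7913.
  t=1,j=1: stock 74.5200 → up 102.8376 (V=66.2776), down 52.9092 (V=16.3492). Price 42.7287; hedge Δ=1.0000, bond B=-31.7913.
  t=0,j=0: stock 54.0000 → up 74.5200 (V=42.7287), down 38.3400 (V=6.5487). Price 26.3554; hedge Δ=1.0000, bond B=-27.6446.
Each (Δ,B) replicates both successor values, so the strategy is self-financing and V0 is arbitrage-free.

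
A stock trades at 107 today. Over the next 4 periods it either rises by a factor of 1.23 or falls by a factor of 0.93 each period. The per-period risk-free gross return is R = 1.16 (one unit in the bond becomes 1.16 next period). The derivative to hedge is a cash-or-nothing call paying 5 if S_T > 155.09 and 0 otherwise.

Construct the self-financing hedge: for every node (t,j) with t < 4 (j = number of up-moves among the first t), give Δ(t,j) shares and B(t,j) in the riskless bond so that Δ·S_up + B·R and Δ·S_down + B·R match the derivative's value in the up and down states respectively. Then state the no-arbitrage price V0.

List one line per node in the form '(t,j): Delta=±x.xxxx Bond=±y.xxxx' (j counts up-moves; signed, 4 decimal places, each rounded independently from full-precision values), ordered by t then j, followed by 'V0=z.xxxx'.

Under the risk-neutral measure, an up-move has probability p* = (R−d)/(u−d) = 0.7667 and values discount at R = 1.16.
At expiry t=4: V(4,0)=0.0000, V(4,1)=0.0000, V(4,2)=0.0000, V(4,3)=5.0000, V(4,4)=5.0000
  t=3,j=0: stock 86.0662 → up 105.8614 (V=0.0000), down 80.0416 (V=0.0000). Price 0.0000; hedge Δ=0.0000, bond B=0.0000.
  t=3,j=1: stock 113.8295 → up 140.0103 (V=0.0000), down 105.8614 (V=0.0000). Price 0.0000; hedge Δ=0.0000, bond B=0.0000.
  t=3,j=2: stock 150.5487 → up 185.1749 (V=5.0000), down 140.0103 (V=0.0000). Price 3.3046; hedge Δ=0.1107, bond B=-13.3621.
  t=3,j=3: stock 199.1128 → up 244.9087 (V=5.0000), down 185.1749 (V=5.0000). Price 4.3103; hedge Δ=0.0000, bond B=4.3103.
  t=2,j=0: stock 92.5443 → up 113.8295 (V=0.0000), down 86.0662 (V=0.0000). Price 0.0000; hedge Δ=0.0000, bond B=0.0000.
  t=2,j=1: stock 122.3973 → up 150.5487 (V=3.3046), down 113.8295 (V=0.0000). Price 2.1841; hedge Δ=0.0900, bond B=-8.8313.
  t=2,j=2: stock 161.8803 → up 199.1128 (V=4.3103), down 150.5487 (V=3.3046). Price 3.5135; hedge Δ=0.0207, bond B=0.1610.
  t=1,j=0: stock 99.5100 → up 122.3973 (V=2.1841), down 92.5443 (V=0.0000). Price 1.4435; hedge Δ=0.0732, bond B=-5.8367.
  t=1,j=1: stock 131.6100 → up 161.8803 (V=3.5135), down 122.3973 (V=2.1841). Price 2.7615; hedge Δ=0.0337, bond B=-1.6700.
  t=0,j=0: stock 107.0000 → up 131.6100 (V=2.7615), down 99.5100 (V=1.4435). Price 2.1155; hedge Δ=0.0411, bond B=-2.2778.
Root portfolio cost Δ·107+B reproduces V0=2.1155.

(0,0): Delta=0.0411 Bond=-2.2778
(1,0): Delta=0.0732 Bond=-5.8367
(1,1): Delta=0.0337 Bond=-1.6700
(2,0): Delta=0.0000 Bond=0.0000
(2,1): Delta=0.0900 Bond=-8.8313
(2,2): Delta=0.0207 Bond=0.1610
(3,0): Delta=0.0000 Bond=0.0000
(3,1): Delta=0.0000 Bond=0.0000
(3,2): Delta=0.1107 Bond=-13.3621
(3,3): Delta=0.0000 Bond=4.3103
V0=2.1155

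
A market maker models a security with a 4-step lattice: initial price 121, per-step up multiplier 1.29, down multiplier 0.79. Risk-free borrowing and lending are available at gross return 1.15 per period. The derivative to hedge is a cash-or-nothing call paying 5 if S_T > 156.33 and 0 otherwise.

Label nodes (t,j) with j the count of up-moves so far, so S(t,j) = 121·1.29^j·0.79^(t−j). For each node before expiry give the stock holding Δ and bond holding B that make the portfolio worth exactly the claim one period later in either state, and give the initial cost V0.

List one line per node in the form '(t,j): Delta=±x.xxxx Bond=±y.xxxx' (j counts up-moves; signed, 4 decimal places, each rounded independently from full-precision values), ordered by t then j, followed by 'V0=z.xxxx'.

No-arbitrage ⇒ martingale measure with p* = (R−d)/(u−d) = 0.7200.
At expiry t=4: V(4,0)=0.0000, V(4,1)=0.0000, V(4,2)=0.0000, V(4,3)=5.0000, V(4,4)=5.0000
(3,0): S=59.6577. Δ = (V_up−V_dn)/(S_up−S_dn) = (0.0000−0.0000)/(76.9585−47.1296) = 0.0000. V = [p*·0.0000 + (1−p*)·0.0000]/1.15 = 0.0000. B = V − Δ·S = 0.0000.
(3,1): S=97.4158. Δ = (V_up−V_dn)/(S_up−S_dn) = (0.0000−0.0000)/(125.6663−76.9585) = 0.0000. V = [p*·0.0000 + (1−p*)·0.0000]/1.15 = 0.0000. B = V − Δ·S = 0.0000.
(3,2): S=159.0713. Δ = (V_up−V_dn)/(S_up−S_dn) = (5.0000−0.0000)/(205.2020−125.6663) = 0.0629. V = [p*·5.0000 + (1−p*)·0.0000]/1.15 = 3.1304. B = V − Δ·S = -6.8696.
(3,3): S=259.7494. Δ = (V_up−V_dn)/(S_up−S_dn) = (5.0000−5.0000)/(335.0767−205.2020) = 0.0000. V = [p*·5.0000 + (1−p*)·5.0000]/1.15 = 4.3478. B = V − Δ·S = 4.3478.
(2,0): S=75.5161. Δ = (V_up−V_dn)/(S_up−S_dn) = (0.0000−0.0000)/(97.4158−59.6577) = 0.0000. V = [p*·0.0000 + (1−p*)·0.0000]/1.15 = 0.0000. B = V − Δ·S = 0.0000.
(2,1): S=123.3111. Δ = (V_up−V_dn)/(S_up−S_dn) = (3.1304−0.0000)/(159.0713−97.4158) = 0.0508. V = [p*·3.1304 + (1−p*)·0.0000]/1.15 = 1.9599. B = V − Δ·S = -4.3009.
(2,2): S=201.3561. Δ = (V_up−V_dn)/(S_up−S_dn) = (4.3478−3.1304)/(259.7494−159.0713) = 0.0121. V = [p*·4.3478 + (1−p*)·3.1304]/1.15 = 3.4843. B = V − Δ·S = 1.0495.
(1,0): S=95.5900. Δ = (V_up−V_dn)/(S_up−S_dn) = (1.9599−0.0000)/(123.3111−75.5161) = 0.0410. V = [p*·1.9599 + (1−p*)·0.0000]/1.15 = 1.2271. B = V − Δ·S = -2.6928.
(1,1): S=156.0900. Δ = (V_up−V_dn)/(S_up−S_dn) = (3.4843−1.9599)/(201.3561−123.3111) = 0.0195. V = [p*·3.4843 + (1−p*)·1.9599]/1.15 = 2.6587. B = V − Δ·S = -0.3901.
(0,0): S=121.0000. Δ = (V_up−V_dn)/(S_up−S_dn) = (2.6587−1.2271)/(156.0900−95.5900) = 0.0237. V = [p*·2.6587 + (1−p*)·1.2271]/1.15 = 1.9633. B = V − Δ·S = -0.8999.
Root portfolio cost Δ·121+B reproduces V0=1.9633.

(0,0): Delta=0.0237 Bond=-0.8999
(1,0): Delta=0.0410 Bond=-2.6928
(1,1): Delta=0.0195 Bond=-0.3901
(2,0): Delta=0.0000 Bond=0.0000
(2,1): Delta=0.0508 Bond=-4.3009
(2,2): Delta=0.0121 Bond=1.0495
(3,0): Delta=0.0000 Bond=0.0000
(3,1): Delta=0.0000 Bond=0.0000
(3,2): Delta=0.0629 Bond=-6.8696
(3,3): Delta=0.0000 Bond=4.3478
V0=1.9633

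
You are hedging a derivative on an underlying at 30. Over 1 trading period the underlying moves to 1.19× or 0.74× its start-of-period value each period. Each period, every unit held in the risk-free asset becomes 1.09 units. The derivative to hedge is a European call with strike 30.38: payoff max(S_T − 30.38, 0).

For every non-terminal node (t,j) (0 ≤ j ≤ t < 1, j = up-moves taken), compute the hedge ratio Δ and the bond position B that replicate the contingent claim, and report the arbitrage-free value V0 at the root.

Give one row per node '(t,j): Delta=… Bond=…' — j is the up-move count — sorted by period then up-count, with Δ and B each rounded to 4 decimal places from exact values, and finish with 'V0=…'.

(0,0): Delta=0.3941 Bond=-8.0261
V0=3.7961

Since d<R<u, set p* = (R−d)/(u−d) = 0.7778; price each node as the discounted p*-expectation of its children.
Terminal payoffs: V(1,0)=0.0000, V(1,1)=5.3200
Node (0,0) S=30.0000: V=(p*·5.3200+(1−p*)·0.0000)/1.09=3.7961; Δ=(5.3200−0.0000)/(35.7000−22.2000)=0.3941; B=V−Δ·S=-8.0261
The time-0 hedge costs 3.7961, which is the no-arbitrage price.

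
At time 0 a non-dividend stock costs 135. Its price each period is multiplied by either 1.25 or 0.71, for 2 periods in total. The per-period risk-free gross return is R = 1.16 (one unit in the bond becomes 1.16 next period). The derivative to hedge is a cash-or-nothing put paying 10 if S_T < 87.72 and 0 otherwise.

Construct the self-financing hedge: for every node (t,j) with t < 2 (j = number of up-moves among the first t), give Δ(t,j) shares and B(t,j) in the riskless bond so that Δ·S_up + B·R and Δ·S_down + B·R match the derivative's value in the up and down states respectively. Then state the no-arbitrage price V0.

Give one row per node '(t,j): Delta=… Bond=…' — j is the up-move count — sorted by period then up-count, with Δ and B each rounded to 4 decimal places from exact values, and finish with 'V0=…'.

Under the risk-neutral measure, an up-move has probability p* = (R−d)/(u−d) = 0.8333 and values discount at R = 1.16.
Terminal payoffs: V(2,0)=10.0000, V(2,1)=0.0000, V(2,2)=0.0000
Node (1,0) S=95.8500: V=(p*·0.0000+(1−p*)·10.0000)/1.16=1.4368; Δ=(0.0000−10.0000)/(119.8125−68.0535)=-0.1932; B=V−Δ·S=19.9553
Node (1,1) S=168.7500: V=(p*·0.0000+(1−p*)·0.0000)/1.16=0.0000; Δ=(0.0000−0.0000)/(210.9375−119.8125)=0.0000; B=V−Δ·S=0.0000
Node (0,0) S=135.0000: V=(p*·0.0000+(1−p*)·1.4368)/1.16=0.2064; Δ=(0.0000−1.4368)/(168.7500−95.8500)=-0.0197; B=V−Δ·S=2.8671
Root portfolio cost Δ·135+B reproduces V0=0.2064.

(0,0): Delta=-0.0197 Bond=2.8671
(1,0): Delta=-0.1932 Bond=19.9553
(1,1): Delta=0.0000 Bond=0.0000
V0=0.2064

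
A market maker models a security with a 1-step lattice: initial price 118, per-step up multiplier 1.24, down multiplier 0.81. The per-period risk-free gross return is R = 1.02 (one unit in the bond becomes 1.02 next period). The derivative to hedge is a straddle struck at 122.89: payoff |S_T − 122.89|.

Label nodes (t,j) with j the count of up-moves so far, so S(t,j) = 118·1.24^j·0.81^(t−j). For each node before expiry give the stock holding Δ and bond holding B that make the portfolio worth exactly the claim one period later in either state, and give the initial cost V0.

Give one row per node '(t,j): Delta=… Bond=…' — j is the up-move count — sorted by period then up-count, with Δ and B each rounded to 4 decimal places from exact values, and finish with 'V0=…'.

No-arbitrage ⇒ martingale measure with p* = (R−d)/(u−d) = 0.4884.
Terminal payoffs: V(1,0)=27.3100, V(1,1)=23.4300
Node (0,0) S=118.0000: V=(p*·23.4300+(1−p*)·27.3100)/1.02=24.9168; Δ=(23.4300−27.3100)/(146.3200−95.5800)=-0.0765; B=V−Δ·S=33.9400
Each (Δ,B) replicates both successor values, so the strategy is self-financing and V0 is arbitrage-free.

(0,0): Delta=-0.0765 Bond=33.9400
V0=24.9168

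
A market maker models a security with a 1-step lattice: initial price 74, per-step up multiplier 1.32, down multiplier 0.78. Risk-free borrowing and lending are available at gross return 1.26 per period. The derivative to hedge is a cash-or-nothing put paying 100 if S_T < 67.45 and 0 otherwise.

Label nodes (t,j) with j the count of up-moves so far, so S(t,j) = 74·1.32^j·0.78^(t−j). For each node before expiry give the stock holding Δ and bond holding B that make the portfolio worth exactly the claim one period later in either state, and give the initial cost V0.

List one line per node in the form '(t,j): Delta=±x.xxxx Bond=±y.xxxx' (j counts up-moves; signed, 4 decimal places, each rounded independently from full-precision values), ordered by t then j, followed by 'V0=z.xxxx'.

(0,0): Delta=-2.5025 Bond=194.0035
V0=8.8183

Since d<R<u, set p* = (R−d)/(u−d) = 0.8889; price each node as the discounted p*-expectation of its children.
Payoff layer (t=1): V(1,0)=100.0000, V(1,1)=0.0000
Node (0,0) S=74.0000: V=(p*·0.0000+(1−p*)·100.0000)/1.26=8.8183; Δ=(0.0000−100.0000)/(97.6800−57.7200)=-2.5025; B=V−Δ·S=194.0035
Check: Δ(0,0)·S0 + B(0,0) = 8.8183 = V0.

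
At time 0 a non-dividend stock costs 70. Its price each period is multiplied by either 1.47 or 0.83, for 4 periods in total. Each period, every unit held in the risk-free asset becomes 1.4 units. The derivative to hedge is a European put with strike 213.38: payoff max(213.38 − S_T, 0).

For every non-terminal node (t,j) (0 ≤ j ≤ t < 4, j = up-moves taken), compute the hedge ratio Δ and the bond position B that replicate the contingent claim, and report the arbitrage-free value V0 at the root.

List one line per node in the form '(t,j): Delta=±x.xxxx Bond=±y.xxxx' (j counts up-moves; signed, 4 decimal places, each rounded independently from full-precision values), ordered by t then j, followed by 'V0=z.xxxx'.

(0,0): Delta=-0.3478 Bond=28.4797
(1,0): Delta=-1.0000 Bond=77.7624
(1,1): Delta=-0.3026 Bond=35.2183
(2,0): Delta=-1.0000 Bond=108.8673
(2,1): Delta=-1.0000 Bond=108.8673
(2,2): Delta=-0.2543 Bond=41.9910
(3,0): Delta=-1.0000 Bond=152.4143
(3,1): Delta=-1.0000 Bond=152.4143
(3,2): Delta=-1.0000 Bond=152.4143
(3,3): Delta=-0.2025 Bond=47.2894
V0=4.1313

The replicating-portfolio and risk-neutral prices coincide; use p* = (1.4−0.83)/(1.47−0.83) = 0.8906 for the latter.
At expiry t=4: V(4,0)=180.1592, V(4,1)=154.5431, V(4,2)=109.1749, V(4,3)=28.8240, V(4,4)=0.0000
(3,0): S=40.0251. Δ = (V_up−V_dn)/(S_up−S_dn) = (154.5431−180.1592)/(58.8369−33.2208) = -1.0000. V = [p*·154.5431 + (1−p*)·180.1592]/1.4 = 112.3892. B = V − Δ·S = 152.4143.
(3,1): S=70.8878. Δ = (V_up−V_dn)/(S_up−S_dn) = (109.1749−154.5431)/(104.2051−58.8369) = -1.0000. V = [p*·109.1749 + (1−p*)·154.5431]/1.4 = 81.5265. B = V − Δ·S = 152.4143.
(3,2): S=125.5483. Δ = (V_up−V_dn)/(S_up−S_dn) = (28.8240−109.1749)/(184.5560−104.2051) = -1.0000. V = [p*·28.8240 + (1−p*)·109.1749]/1.4 = 26.8660. B = V − Δ·S = 152.4143.
(3,3): S=222.3566. Δ = (V_up−V_dn)/(S_up−S_dn) = (0.0000−28.8240)/(326.8642−184.5560) = -0.2025. V = [p*·0.0000 + (1−p*)·28.8240]/1.4 = 2.2519. B = V − Δ·S = 47.2894.
(2,0): S=48.2230. Δ = (V_up−V_dn)/(S_up−S_dn) = (81.5265−112.3892)/(70.8878−40.0251) = -1.0000. V = [p*·81.5265 + (1−p*)·112.3892]/1.4 = 60.6443. B = V − Δ·S = 108.8673.
(2,1): S=85.4070. Δ = (V_up−V_dn)/(S_up−S_dn) = (26.8660−81.5265)/(125.5483−70.8878) = -1.0000. V = [p*·26.8660 + (1−p*)·81.5265]/1.4 = 23.4603. B = V − Δ·S = 108.8673.
(2,2): S=151.2630. Δ = (V_up−V_dn)/(S_up−S_dn) = (2.2519−26.8660)/(222.3566−125.5483) = -0.2543. V = [p*·2.2519 + (1−p*)·26.8660]/1.4 = 3.5315. B = V − Δ·S = 41.9910.
(1,0): S=58.1000. Δ = (V_up−V_dn)/(S_up−S_dn) = (23.4603−60.6443)/(85.4070−48.2230) = -1.0000. V = [p*·23.4603 + (1−p*)·60.6443]/1.4 = 19.6624. B = V − Δ·S = 77.7624.
(1,1): S=102.9000. Δ = (V_up−V_dn)/(S_up−S_dn) = (3.5315−23.4603)/(151.2630−85.4070) = -0.3026. V = [p*·3.5315 + (1−p*)·23.4603]/1.4 = 4.0794. B = V − Δ·S = 35.2183.
(0,0): S=70.0000. Δ = (V_up−V_dn)/(S_up−S_dn) = (4.0794−19.6624)/(102.9000−58.1000) = -0.3478. V = [p*·4.0794 + (1−p*)·19.6624]/1.4 = 4.1313. B = V − Δ·S = 28.4797.
Root portfolio cost Δ·70+B reproduces V0=4.1313.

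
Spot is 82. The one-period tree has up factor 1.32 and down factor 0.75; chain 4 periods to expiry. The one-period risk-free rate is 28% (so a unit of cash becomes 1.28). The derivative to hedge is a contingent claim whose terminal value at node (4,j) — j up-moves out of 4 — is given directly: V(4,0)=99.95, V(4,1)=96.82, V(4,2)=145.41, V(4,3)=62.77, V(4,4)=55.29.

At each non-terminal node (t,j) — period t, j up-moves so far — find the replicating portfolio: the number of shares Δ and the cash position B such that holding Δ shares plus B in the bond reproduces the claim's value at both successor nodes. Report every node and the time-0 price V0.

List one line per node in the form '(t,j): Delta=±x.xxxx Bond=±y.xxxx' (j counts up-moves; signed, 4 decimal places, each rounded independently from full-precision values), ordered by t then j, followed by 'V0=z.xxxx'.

Under the risk-neutral measure, an up-move has probability p* = (R−d)/(u−d) = 0.9298 and values discount at R = 1.28.
Terminal payoffs: V(4,0)=99.9500, V(4,1)=96.8200, V(4,2)=145.4100, V(4,3)=62.7700, V(4,4)=55.2900
(3,0): S=34.5938. Δ = (V_up−V_dn)/(S_up−S_dn) = (96.8200−99.9500)/(45.6638−25.9453) = -0.1587. V = [p*·96.8200 + (1−p*)·99.9500]/1.28 = 75.8122. B = V − Δ·S = 81.3035.
(3,1): S=60.8850. Δ = (V_up−V_dn)/(S_up−S_dn) = (145.4100−96.8200)/(80.3682−45.6638) = 1.4001. V = [p*·145.4100 + (1−p*)·96.8200]/1.28 = 110.9376. B = V − Δ·S = 25.6920.
(3,2): S=107.1576. Δ = (V_up−V_dn)/(S_up−S_dn) = (62.7700−145.4100)/(141.4480−80.3682) = -1.3530. V = [p*·62.7700 + (1−p*)·145.4100]/1.28 = 53.5698. B = V − Δ·S = 198.5522.
(3,3): S=188.5974. Δ = (V_up−V_dn)/(S_up−S_dn) = (55.2900−62.7700)/(248.9485−141.4480) = -0.0696. V = [p*·55.2900 + (1−p*)·62.7700]/1.28 = 43.6054. B = V − Δ·S = 56.7282.
(2,0): S=46.1250. Δ = (V_up−V_dn)/(S_up−S_dn) = (110.9376−75.8122)/(60.8850−34.5938) = 1.3360. V = [p*·110.9376 + (1−p*)·75.8122]/1.28 = 84.7443. B = V − Δ·S = 23.1208.
(2,1): S=81.1800. Δ = (V_up−V_dn)/(S_up−S_dn) = (53.5698−110.9376)/(107.1576−60.8850) = -1.2398. V = [p*·53.5698 + (1−p*)·110.9376]/1.28 = 44.9965. B = V − Δ·S = 145.6419.
(2,2): S=142.8768. Δ = (V_up−V_dn)/(S_up−S_dn) = (43.6054−53.5698)/(188.5974−107.1576) = -0.1224. V = [p*·43.6054 + (1−p*)·53.5698]/1.28 = 34.6130. B = V − Δ·S = 52.0944.
(1,0): S=61.5000. Δ = (V_up−V_dn)/(S_up−S_dn) = (44.9965−84.7443)/(81.1800−46.1250) = -1.1339. V = [p*·44.9965 + (1−p*)·84.7443]/1.28 = 37.3327. B = V − Δ·S = 107.0656.
(1,1): S=108.2400. Δ = (V_up−V_dn)/(S_up−S_dn) = (34.6130−44.9965)/(142.8768−81.1800) = -0.1683. V = [p*·34.6130 + (1−p*)·44.9965]/1.28 = 27.6107. B = V − Δ·S = 45.8274.
(0,0): S=82.0000. Δ = (V_up−V_dn)/(S_up−S_dn) = (27.6107−37.3327)/(108.2400−61.5000) = -0.2080. V = [p*·27.6107 + (1−p*)·37.3327]/1.28 = 22.1039. B = V − Δ·S = 39.1600.
The time-0 hedge costs 22.1039, which is the no-arbitrage price.

(0,0): Delta=-0.2080 Bond=39.1600
(1,0): Delta=-1.1339 Bond=107.0656
(1,1): Delta=-0.1683 Bond=45.8274
(2,0): Delta=1.3360 Bond=23.1208
(2,1): Delta=-1.2398 Bond=145.6419
(2,2): Delta=-0.1224 Bond=52.0944
(3,0): Delta=-0.1587 Bond=81.3035
(3,1): Delta=1.4001 Bond=25.6920
(3,2): Delta=-1.3530 Bond=198.5522
(3,3): Delta=-0.0696 Bond=56.7282
V0=22.1039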